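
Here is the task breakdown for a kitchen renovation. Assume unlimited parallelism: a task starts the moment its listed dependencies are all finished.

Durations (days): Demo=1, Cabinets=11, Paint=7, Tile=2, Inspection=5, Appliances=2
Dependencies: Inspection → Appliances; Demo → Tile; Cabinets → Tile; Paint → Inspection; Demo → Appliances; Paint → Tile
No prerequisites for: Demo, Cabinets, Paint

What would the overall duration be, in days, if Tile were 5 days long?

16

Baseline: Paint→Inspection→Appliances = 7+5+2 = 14 → 14 days.
Tile has 1 day of float (longest path through it is 13).
Now Cabinets→Tile = 11+5 = 16 is longest, so the finish becomes 16 days.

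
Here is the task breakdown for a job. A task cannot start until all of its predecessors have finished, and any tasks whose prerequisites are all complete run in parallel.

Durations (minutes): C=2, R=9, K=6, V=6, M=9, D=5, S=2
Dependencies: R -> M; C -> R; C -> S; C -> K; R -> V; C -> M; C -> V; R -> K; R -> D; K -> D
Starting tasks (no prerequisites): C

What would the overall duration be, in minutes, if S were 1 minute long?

Critical path before the change: C→R→K→D = 2+9+6+5 = 22 giving 22 minutes.
The longest path through S is only 4 minutes, so S has float 18.
The critical path is still C→R→K→D; finish is now 22 minutes.

22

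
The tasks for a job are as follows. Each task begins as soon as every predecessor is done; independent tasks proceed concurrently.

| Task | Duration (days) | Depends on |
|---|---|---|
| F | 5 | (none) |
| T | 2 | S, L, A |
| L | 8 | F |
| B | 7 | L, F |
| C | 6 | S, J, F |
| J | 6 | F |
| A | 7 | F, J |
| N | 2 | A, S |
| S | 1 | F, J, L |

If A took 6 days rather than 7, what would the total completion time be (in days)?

20

Baseline: F→J→A→T = 5+6+7+2 = 20 → 20 days.
A is on the critical path; changing it to 6 makes that path 19 days.
New critical path: F→L→B = 5+8+7 = 20 ⇒ 20 days.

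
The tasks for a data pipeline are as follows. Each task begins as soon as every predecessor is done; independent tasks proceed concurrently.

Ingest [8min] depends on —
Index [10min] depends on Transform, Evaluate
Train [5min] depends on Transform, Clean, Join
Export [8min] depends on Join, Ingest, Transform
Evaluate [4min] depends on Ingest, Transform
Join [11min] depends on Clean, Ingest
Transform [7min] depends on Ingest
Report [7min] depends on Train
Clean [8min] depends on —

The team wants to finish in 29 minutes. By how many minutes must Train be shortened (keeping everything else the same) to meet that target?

2

Current finish: 31 minutes; target: 29.
Train is on every critical path, so each minute cut from Train cuts the finish by one (this holds down to a finish of 29).
Need 31 − 29 = 2 minutes off Train → Train becomes 3 minutes, finish becomes 29.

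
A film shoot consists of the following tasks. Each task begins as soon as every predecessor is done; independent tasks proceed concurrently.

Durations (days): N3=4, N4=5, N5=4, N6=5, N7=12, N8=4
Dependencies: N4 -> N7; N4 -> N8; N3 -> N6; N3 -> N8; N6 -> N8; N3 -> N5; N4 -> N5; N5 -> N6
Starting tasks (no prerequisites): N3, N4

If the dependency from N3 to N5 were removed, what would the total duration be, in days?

Original critical path: N4→N5→N6→N8 = 5+4+5+4 = 18 ⇒ 18 days.
Dropping N3→N5 doesn't change N5's earliest start (5); another predecessor still binds.
After: N4→N5→N6→N8 = 5+4+5+4 = 18 → 18 days.

18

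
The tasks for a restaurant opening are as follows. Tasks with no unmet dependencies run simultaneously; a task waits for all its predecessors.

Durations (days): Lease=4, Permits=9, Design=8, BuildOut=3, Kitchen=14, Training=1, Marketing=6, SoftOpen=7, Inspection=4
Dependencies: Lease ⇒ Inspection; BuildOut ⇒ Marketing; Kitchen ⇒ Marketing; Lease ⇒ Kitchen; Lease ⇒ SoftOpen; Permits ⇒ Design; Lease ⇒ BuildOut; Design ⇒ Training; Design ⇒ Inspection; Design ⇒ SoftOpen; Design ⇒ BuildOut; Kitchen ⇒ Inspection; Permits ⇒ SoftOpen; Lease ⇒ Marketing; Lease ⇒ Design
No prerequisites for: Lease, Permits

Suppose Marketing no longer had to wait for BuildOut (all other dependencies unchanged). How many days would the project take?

Before: longest chain Permits→Design→BuildOut→Marketing = 9+8+3+6 = 26, finish 26.
Without BuildOut→Marketing, Marketing's earliest start moves from 20 to 18.
The longest chain is now Lease→Kitchen→Marketing = 4+14+6 = 24, so the project takes 24 days.

24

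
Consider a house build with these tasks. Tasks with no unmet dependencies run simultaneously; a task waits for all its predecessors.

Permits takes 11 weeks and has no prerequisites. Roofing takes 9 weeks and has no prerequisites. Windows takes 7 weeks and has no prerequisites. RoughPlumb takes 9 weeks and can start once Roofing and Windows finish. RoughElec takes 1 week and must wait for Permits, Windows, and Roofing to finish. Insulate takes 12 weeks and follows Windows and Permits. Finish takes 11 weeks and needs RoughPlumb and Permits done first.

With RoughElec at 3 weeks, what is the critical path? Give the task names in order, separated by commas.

Roofing, RoughPlumb, Finish

Critical path before the change: Roofing→RoughPlumb→Finish = 9+9+11 = 29 giving 29 weeks.
RoughElec has 17 weeks of float (longest path through it is 12).
That remains the longest chain; total 29 weeks.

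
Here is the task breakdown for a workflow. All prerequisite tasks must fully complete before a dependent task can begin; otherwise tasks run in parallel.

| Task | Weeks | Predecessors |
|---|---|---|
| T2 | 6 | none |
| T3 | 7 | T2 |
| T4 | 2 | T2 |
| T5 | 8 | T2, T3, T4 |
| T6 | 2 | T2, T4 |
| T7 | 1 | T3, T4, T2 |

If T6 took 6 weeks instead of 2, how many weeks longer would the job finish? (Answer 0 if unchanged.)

Critical path before the change: T2→T3→T5 = 6+7+8 = 21 giving 21 weeks.
The longest path through T6 is only 10 weeks, so T6 has float 11.
The critical path is still T2→T3→T5; finish is now 21 weeks.
Change in finish: 21 − 21 = +0 weeks.

0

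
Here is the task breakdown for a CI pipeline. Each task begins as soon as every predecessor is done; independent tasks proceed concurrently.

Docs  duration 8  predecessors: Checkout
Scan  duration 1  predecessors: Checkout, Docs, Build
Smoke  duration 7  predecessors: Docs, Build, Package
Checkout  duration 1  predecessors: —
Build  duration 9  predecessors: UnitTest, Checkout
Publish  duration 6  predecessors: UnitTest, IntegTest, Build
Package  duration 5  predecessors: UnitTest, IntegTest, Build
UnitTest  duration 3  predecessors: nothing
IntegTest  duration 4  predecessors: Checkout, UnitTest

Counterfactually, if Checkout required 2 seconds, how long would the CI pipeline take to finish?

As given, the longest chain is UnitTest→Build→Package→Smoke = 3+9+5+7 = 24, so the finish is 24 seconds.
Checkout is off the critical path — its longest chain is 22 seconds, giving 2 of slack.
No other chain overtakes it, so the finish is 24 seconds.

24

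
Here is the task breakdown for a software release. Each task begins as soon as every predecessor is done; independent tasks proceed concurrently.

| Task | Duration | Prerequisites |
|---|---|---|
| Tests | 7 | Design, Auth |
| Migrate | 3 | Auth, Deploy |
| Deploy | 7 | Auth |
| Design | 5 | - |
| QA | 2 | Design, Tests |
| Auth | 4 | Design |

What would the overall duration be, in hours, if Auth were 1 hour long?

16

Actual critical path: Design→Auth→Deploy→Migrate = 5+4+7+3 = 19 ⇒ 19 hours.
Auth is on the critical path; changing it to 1 makes that path 16 hours.
The critical path is still Design→Auth→Deploy→Migrate; finish is now 16 hours.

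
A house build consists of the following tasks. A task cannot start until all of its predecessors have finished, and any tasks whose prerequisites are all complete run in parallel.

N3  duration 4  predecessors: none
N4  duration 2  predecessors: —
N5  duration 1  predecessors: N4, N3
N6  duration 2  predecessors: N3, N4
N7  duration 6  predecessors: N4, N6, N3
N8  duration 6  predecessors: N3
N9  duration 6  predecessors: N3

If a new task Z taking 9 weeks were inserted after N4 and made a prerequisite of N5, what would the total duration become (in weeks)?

12

Originally the plan takes 12 weeks.
With Z inserted, N5 now waits for max(N4, N3, Z).
New critical path: N3→N6→N7 = 4+2+6 = 12 ⇒ 12 weeks.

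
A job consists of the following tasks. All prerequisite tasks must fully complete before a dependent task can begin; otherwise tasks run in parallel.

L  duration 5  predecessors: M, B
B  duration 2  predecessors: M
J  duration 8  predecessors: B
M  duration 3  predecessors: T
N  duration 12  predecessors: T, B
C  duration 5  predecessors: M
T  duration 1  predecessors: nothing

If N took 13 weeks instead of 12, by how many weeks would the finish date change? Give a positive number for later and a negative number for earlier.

Baseline: T→M→B→N = 1+3+2+12 = 18 → 18 weeks.
N lies on that path, so at 13 weeks the path becomes 19 weeks.
The critical path is still T→M→B→N; finish is now 19 weeks.
Change in finish: 19 − 18 = +1 weeks.

1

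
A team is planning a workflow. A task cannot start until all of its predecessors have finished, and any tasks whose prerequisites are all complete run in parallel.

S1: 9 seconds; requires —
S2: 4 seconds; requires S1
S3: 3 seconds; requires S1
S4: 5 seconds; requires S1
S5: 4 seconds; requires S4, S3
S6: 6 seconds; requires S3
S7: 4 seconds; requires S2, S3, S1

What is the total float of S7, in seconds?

S1→S3→S6 = 9+3+6 = 18 sets the makespan at 18 seconds.
The longest chain containing S7 totals 17 seconds.
Float = 18 − 17 = 1.

1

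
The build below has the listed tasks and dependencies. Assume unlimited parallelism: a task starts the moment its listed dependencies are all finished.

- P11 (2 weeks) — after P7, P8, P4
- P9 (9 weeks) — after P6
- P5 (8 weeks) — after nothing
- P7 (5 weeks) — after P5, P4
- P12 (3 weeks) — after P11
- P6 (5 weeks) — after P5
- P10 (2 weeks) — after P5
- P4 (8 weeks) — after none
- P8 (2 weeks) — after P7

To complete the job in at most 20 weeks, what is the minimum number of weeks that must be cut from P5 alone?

2

Current finish: 22 weeks; target: 20.
P5 is on every critical path, so each week cut from P5 cuts the finish by one (this holds down to a finish of 20).
Need 22 − 20 = 2 weeks off P5 → P5 becomes 6 weeks, finish becomes 20.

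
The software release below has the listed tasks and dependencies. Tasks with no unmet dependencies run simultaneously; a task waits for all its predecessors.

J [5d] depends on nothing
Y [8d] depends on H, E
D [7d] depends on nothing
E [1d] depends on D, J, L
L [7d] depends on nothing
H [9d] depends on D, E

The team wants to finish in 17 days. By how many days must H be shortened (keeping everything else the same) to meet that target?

Current finish: 25 days; target: 17.
H is on every critical path, so each day cut from H cuts the finish by one (this holds down to a finish of 17).
Need 25 − 17 = 8 days off H → H becomes 1 day, finish becomes 17.

8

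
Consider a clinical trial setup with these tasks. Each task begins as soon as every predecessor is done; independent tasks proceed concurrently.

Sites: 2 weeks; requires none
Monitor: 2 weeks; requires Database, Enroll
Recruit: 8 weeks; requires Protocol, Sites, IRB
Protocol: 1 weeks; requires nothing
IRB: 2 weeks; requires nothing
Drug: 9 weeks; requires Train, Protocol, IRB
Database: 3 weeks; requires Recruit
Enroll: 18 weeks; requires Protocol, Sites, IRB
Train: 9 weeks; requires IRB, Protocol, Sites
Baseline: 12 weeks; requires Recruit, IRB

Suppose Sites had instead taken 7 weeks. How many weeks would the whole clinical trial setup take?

Baseline: Sites→Recruit→Baseline = 2+8+12 = 22 → 22 weeks.
Sites is on the critical path; changing it to 7 makes that path 27 weeks.
That remains the longest chain; total 27 weeks.

27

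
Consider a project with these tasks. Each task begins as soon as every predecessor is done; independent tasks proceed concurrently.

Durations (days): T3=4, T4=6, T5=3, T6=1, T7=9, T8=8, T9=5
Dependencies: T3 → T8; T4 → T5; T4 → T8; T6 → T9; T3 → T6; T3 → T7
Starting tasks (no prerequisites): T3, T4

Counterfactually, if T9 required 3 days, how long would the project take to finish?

Actual critical path: T4→T8 = 6+8 = 14 ⇒ 14 days.
The longest path through T9 is only 10 days, so T9 has float 4.
That remains the longest chain; total 14 days.

14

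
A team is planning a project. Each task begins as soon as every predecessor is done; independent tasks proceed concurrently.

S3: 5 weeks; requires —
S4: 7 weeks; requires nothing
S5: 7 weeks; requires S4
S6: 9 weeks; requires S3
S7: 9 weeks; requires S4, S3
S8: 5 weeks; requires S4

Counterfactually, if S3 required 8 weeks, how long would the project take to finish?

17

The binding path is S4→S7 = 7+9 = 16; finish at 16 weeks.
S3 is off the critical path — its longest chain is 14 weeks, giving 2 of slack.
Now S3→S6 = 8+9 = 17 is longest, so the finish becomes 17 weeks.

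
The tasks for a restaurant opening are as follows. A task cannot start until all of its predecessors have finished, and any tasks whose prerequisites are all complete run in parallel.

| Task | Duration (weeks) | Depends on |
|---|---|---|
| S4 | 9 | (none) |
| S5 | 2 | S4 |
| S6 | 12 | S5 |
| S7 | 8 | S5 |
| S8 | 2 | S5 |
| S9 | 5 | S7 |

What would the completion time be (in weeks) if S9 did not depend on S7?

Before: longest chain S4→S5→S7→S9 = 9+2+8+5 = 24, finish 24.
Without S7→S9, S9's earliest start moves from 19 to 0.
The longest chain is now S4→S5→S6 = 9+2+12 = 23, so the project takes 23 weeks.

23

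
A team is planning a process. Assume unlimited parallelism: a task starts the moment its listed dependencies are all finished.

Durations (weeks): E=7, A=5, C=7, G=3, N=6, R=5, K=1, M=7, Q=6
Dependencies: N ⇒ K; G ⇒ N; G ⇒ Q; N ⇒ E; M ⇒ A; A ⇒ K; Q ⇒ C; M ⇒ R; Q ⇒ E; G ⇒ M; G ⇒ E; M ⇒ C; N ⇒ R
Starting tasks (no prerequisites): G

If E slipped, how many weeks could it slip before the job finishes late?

The longest chain is G→M→C = 3+7+7 = 17; overall finish 17 weeks.
Longest path through E: 16 weeks (earliest finish 16, latest finish 17).
Slack of E = 10 − 9 = 1 week.

1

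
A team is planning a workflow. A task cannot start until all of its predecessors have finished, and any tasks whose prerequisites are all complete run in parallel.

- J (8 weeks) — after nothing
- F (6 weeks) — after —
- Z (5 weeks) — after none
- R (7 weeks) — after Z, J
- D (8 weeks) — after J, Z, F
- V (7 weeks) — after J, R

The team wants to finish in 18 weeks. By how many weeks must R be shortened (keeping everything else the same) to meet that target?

4

Current finish: 22 weeks; target: 18.
R is on every critical path, so each week cut from R cuts the finish by one (this holds down to a finish of 16).
Need 22 − 18 = 4 weeks off R → R becomes 3 weeks, finish becomes 18.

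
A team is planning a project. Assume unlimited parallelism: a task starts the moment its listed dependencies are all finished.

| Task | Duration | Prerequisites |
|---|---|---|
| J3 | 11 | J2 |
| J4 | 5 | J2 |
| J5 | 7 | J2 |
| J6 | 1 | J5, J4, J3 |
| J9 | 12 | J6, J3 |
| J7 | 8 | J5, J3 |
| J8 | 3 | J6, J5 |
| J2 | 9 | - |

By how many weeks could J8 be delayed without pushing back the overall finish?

9

J2→J3→J6→J9 = 9+11+1+12 = 33 sets the makespan at 33 weeks.
The longest chain containing J8 totals 24 weeks.
So J8 can slip 33 − 24 = 9 weeks.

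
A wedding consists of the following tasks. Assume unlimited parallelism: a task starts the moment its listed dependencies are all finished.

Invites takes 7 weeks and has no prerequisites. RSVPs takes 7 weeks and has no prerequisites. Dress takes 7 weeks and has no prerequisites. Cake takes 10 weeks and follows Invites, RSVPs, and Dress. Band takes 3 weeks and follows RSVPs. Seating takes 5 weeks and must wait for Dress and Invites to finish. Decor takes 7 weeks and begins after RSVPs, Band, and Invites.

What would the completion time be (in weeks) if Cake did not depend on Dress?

Original critical path: Invites→Cake = 7+10 = 17 ⇒ 17 weeks.
Dropping Dress→Cake doesn't change Cake's earliest start (7); another predecessor still binds.
New critical path: Invites→Cake = 7+10 = 17 ⇒ 17 weeks.

17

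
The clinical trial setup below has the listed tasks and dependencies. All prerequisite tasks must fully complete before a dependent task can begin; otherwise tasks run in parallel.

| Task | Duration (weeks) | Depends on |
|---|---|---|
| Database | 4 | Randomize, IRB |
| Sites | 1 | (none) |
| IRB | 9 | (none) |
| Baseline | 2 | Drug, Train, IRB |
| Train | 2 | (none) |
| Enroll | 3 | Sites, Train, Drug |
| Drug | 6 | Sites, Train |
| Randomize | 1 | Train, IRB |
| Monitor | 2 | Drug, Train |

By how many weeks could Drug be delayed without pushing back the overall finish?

IRB→Randomize→Database = 9+1+4 = 14 sets the makespan at 14 weeks.
Drug finishes as early as 8 and must finish by 11.
Slack of Drug = 5 − 2 = 3 weeks.

3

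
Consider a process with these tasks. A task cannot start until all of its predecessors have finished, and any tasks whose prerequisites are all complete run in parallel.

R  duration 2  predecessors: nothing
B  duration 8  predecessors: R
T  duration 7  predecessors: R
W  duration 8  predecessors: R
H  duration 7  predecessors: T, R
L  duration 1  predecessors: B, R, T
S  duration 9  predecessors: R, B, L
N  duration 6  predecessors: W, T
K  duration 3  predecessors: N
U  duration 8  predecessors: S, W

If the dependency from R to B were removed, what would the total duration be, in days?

27

Before: longest chain R→B→L→S→U = 2+8+1+9+8 = 28, finish 28.
Without R→B, B's earliest start moves from 2 to 0.
The longest chain is now R→T→L→S→U = 2+7+1+9+8 = 27, so the process takes 27 days.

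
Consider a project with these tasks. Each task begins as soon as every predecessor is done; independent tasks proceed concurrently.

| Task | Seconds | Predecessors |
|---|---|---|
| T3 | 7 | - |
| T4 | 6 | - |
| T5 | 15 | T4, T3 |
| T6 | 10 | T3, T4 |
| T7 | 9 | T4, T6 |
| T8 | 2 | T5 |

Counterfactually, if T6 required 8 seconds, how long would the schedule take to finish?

Critical path before the change: T3→T6→T7 = 7+10+9 = 26 giving 26 seconds.
Since T6 is critical, the -2 change carries straight to that chain (now 24 seconds).
Now T3→T5→T8 = 7+15+2 = 24 is longest, so the finish becomes 24 seconds.

24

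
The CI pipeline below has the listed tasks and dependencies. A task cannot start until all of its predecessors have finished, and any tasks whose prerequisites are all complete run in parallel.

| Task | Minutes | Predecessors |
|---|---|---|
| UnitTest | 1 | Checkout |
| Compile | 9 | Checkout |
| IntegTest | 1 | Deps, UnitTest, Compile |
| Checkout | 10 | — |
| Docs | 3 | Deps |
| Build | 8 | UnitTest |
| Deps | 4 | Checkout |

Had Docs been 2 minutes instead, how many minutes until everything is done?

20

Actual critical path: Checkout→Compile→IntegTest = 10+9+1 = 20 ⇒ 20 minutes.
Docs is off the critical path — its longest chain is 17 minutes, giving 3 of slack.
That remains the longest chain; total 20 minutes.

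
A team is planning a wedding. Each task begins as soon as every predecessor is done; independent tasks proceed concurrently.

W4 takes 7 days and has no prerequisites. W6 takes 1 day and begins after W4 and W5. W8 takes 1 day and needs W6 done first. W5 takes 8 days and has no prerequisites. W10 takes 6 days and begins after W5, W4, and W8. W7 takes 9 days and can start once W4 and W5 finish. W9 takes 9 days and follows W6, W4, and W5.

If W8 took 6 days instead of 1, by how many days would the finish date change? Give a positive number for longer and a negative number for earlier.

The binding path is W5→W6→W9 = 8+1+9 = 18; finish at 18 days.
W8 has 2 days of float (longest path through it is 16).
Now W5→W6→W8→W10 = 8+1+6+6 = 21 is longest, so the finish becomes 21 days.
Change in finish: 21 − 18 = +3 days.

3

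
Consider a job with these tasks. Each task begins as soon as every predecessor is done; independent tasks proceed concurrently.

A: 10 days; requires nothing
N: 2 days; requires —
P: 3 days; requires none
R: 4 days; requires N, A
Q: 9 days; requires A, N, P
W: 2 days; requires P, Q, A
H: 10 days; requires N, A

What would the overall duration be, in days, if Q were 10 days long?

Critical path before the change: A→Q→W = 10+9+2 = 21 giving 21 days.
Since Q is critical, the +1 change carries straight to that chain (now 22 days).
That remains the longest chain; total 22 days.

22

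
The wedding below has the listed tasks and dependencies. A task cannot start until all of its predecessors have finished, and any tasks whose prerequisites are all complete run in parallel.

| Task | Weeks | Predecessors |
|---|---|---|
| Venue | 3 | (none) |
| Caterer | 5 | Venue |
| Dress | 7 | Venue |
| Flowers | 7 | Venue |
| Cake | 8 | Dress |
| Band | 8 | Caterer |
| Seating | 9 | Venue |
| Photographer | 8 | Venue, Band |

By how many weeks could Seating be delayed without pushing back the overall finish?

Critical path: Venue→Caterer→Band→Photographer = 3+5+8+8 = 24, so the finish is 24 weeks.
Longest path through Seating: 12 weeks (earliest finish 12, latest finish 24).
Slack of Seating = 15 − 3 = 12 weeks.

12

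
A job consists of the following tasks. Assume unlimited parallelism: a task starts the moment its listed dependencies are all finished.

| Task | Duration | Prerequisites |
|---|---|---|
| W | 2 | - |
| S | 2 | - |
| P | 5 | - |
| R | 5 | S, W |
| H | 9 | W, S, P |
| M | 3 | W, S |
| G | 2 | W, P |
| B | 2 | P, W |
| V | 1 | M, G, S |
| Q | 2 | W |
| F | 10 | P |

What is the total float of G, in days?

The longest chain is P→F = 5+10 = 15; overall finish 15 days.
Longest path through G: 8 days (earliest finish 7, latest finish 14).
Slack of G = 12 − 5 = 7 days.

7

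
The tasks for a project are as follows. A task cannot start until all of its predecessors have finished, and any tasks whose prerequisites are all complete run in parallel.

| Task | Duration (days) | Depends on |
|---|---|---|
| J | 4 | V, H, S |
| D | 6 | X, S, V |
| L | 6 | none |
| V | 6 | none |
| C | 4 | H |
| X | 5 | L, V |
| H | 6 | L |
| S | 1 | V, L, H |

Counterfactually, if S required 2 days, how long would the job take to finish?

Critical path before the change: L→H→S→D = 6+6+1+6 = 19 giving 19 days.
S is on the critical path; changing it to 2 makes that path 20 days.
The critical path is still L→H→S→D; finish is now 20 days.

20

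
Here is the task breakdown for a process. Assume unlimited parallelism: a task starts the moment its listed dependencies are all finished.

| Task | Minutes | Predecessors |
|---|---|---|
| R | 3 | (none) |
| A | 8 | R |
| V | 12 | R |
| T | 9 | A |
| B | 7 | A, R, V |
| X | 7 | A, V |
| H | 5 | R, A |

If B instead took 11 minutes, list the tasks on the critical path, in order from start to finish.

Actual critical path: R→V→B = 3+12+7 = 22 ⇒ 22 minutes.
B lies on that path, so at 11 minutes the path becomes 26 minutes.
That remains the longest chain; total 26 minutes.

R, V, B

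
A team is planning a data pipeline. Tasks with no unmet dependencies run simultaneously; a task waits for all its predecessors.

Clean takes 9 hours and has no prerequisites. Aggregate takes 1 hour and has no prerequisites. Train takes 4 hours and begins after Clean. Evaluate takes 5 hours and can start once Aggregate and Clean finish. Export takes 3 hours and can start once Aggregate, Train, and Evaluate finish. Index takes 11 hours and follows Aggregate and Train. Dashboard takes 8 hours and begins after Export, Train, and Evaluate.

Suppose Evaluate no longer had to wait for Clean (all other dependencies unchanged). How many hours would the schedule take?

24

With the dependency in place, Clean→Evaluate→Export→Dashboard = 9+5+3+8 = 25 sets the finish at 25 hours.
Without Clean→Evaluate, Evaluate's earliest start moves from 9 to 1.
The longest chain is now Clean→Train→Export→Dashboard = 9+4+3+8 = 24, so the schedule takes 24 hours.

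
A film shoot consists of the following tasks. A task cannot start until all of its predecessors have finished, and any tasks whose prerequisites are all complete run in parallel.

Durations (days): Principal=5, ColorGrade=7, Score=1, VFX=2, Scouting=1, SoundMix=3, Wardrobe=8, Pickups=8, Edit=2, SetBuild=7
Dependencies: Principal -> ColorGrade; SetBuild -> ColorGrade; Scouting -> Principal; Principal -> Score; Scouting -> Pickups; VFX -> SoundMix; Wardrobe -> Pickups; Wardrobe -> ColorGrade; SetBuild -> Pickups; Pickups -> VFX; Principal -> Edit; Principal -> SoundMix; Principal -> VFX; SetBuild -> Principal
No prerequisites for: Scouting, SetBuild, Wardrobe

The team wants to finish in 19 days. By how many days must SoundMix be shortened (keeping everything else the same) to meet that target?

Current finish: 21 days; target: 19.
SoundMix is on every critical path, so each day cut from SoundMix cuts the finish by one (this holds down to a finish of 19).
Need 21 − 19 = 2 days off SoundMix → SoundMix becomes 1 day, finish becomes 19.

2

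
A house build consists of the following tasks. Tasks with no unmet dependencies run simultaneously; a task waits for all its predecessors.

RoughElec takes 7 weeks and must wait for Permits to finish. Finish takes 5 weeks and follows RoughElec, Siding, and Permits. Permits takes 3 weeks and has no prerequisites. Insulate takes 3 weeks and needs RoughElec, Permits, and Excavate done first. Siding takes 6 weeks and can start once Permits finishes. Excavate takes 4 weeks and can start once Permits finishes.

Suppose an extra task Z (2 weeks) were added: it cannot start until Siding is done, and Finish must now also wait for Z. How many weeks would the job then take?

16

Originally the job takes 15 weeks.
With Z inserted, Finish now waits for max(RoughElec, Siding, Permits, Z).
New critical path: Permits→Siding→Z→Finish = 3+6+2+5 = 16 ⇒ 16 weeks.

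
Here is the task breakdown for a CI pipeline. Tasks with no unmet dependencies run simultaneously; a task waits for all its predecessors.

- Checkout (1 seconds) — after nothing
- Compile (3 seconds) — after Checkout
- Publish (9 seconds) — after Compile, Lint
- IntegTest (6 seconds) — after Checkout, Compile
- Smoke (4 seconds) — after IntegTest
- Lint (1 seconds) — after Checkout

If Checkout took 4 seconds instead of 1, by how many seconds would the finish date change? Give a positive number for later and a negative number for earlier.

3

As given, the longest chain is Checkout→Compile→IntegTest→Smoke = 1+3+6+4 = 14, so the finish is 14 seconds.
Checkout is on the critical path; changing it to 4 makes that path 17 seconds.
That remains the longest chain; total 17 seconds.
Change in finish: 17 − 14 = +3 seconds.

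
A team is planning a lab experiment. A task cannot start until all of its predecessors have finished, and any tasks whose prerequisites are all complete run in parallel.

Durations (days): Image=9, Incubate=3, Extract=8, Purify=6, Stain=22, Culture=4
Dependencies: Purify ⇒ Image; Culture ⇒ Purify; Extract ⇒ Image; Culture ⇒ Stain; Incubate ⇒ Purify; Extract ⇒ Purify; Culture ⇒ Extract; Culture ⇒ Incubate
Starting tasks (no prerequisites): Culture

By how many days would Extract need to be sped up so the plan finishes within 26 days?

Current finish: 27 days; target: 26.
Extract is on every critical path, so each day cut from Extract cuts the finish by one (this holds down to a finish of 26).
Need 27 − 26 = 1 day off Extract → Extract becomes 7 days, finish becomes 26.

1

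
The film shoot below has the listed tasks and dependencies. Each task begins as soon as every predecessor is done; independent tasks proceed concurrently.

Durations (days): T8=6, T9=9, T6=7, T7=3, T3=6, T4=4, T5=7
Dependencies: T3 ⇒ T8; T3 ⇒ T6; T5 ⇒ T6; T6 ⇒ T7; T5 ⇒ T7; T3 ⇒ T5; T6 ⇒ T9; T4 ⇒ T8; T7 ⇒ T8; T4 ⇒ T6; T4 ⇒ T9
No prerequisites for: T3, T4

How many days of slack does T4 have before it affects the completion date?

Critical path: T3→T5→T6→T7→T8 = 6+7+7+3+6 = 29, so the finish is 29 days.
T4 finishes as early as 4 and must finish by 13.
So T4 can slip 13 − 4 = 9 days.

9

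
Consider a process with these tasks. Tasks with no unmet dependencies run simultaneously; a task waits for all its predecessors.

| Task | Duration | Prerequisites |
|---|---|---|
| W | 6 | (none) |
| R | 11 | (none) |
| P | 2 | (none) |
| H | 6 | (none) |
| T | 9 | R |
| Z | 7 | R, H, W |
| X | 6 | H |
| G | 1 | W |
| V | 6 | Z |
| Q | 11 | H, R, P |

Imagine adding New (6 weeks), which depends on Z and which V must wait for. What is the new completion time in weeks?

30

Originally the schedule takes 24 weeks.
With New inserted, V now waits for max(Z, New).
New critical path: R→Z→New→V = 11+7+6+6 = 30 ⇒ 30 weeks.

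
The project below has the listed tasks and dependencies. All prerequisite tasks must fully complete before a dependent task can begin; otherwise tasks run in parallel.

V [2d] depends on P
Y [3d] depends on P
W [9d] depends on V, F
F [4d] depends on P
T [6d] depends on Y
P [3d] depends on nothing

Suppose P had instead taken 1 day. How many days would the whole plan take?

The binding path is P→F→W = 3+4+9 = 16; finish at 16 days.
P lies on that path, so at 1 day the path becomes 14 days.
No other chain overtakes it, so the finish is 14 days.

14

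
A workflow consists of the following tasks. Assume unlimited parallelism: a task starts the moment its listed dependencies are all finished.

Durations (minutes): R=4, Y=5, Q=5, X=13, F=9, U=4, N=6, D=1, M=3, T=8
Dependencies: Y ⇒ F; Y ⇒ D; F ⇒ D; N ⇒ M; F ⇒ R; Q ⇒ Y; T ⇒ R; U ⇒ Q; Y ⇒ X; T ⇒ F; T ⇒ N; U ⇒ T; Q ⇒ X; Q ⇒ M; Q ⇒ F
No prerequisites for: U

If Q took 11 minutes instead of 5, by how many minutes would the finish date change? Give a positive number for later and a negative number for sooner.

6

Critical path before the change: U→Q→Y→X = 4+5+5+13 = 27 giving 27 minutes.
Since Q is critical, the +6 change carries straight to that chain (now 33 minutes).
That remains the longest chain; total 33 minutes.
Change in finish: 33 − 27 = +6 minutes.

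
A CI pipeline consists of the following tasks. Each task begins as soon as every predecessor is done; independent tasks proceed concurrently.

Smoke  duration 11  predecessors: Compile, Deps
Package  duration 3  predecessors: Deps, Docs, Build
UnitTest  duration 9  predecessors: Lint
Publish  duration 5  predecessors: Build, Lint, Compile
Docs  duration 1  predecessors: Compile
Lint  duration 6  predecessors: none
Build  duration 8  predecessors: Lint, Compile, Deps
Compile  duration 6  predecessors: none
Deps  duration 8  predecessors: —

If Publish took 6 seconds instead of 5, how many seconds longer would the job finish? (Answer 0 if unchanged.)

Critical path before the change: Deps→Build→Publish = 8+8+5 = 21 giving 21 seconds.
Since Publish is critical, the +1 change carries straight to that chain (now 22 seconds).
That remains the longest chain; total 22 seconds.
Change in finish: 22 − 21 = +1 seconds.

1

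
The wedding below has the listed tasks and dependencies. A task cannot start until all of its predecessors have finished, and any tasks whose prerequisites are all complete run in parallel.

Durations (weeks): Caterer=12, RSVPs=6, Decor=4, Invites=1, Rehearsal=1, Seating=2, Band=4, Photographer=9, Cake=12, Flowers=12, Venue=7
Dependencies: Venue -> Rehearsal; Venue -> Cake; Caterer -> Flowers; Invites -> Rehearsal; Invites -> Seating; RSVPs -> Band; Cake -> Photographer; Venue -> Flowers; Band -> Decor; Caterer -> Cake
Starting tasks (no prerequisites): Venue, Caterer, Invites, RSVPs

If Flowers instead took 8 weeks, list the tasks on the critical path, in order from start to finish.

Caterer, Cake, Photographer

Actual critical path: Caterer→Cake→Photographer = 12+12+9 = 33 ⇒ 33 weeks.
The longest path through Flowers is only 24 weeks, so Flowers has float 9.
That remains the longest chain; total 33 weeks.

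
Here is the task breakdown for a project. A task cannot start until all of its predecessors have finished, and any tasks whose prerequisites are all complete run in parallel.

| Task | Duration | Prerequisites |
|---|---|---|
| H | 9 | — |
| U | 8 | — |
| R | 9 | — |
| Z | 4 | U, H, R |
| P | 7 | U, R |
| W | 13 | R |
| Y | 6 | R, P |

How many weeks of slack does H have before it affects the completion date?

Critical path: R→P→Y = 9+7+6 = 22, so the finish is 22 weeks.
Longest path through H: 13 weeks (earliest finish 9, latest finish 18).
So H can slip 18 − 9 = 9 weeks.

9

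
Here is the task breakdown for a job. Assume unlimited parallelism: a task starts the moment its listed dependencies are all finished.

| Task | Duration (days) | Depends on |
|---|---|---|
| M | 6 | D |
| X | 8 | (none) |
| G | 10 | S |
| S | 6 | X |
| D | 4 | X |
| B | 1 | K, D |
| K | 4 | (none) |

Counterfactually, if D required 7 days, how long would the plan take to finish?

24

As given, the longest chain is X→S→G = 8+6+10 = 24, so the finish is 24 days.
D has 6 days of float (longest path through it is 18).
No other chain overtakes it, so the finish is 24 days.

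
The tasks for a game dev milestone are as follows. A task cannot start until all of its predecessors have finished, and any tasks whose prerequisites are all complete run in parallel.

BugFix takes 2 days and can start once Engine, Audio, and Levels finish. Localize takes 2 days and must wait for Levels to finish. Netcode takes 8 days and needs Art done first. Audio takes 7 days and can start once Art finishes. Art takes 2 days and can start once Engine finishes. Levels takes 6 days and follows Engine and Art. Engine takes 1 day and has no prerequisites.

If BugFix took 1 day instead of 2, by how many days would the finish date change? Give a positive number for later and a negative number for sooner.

-1

As given, the longest chain is Engine→Art→Audio→BugFix = 1+2+7+2 = 12, so the finish is 12 days.
BugFix is on the critical path; changing it to 1 makes that path 11 days.
New critical path: Engine→Art→Levels→Localize = 1+2+6+2 = 11 ⇒ 11 days.
Change in finish: 11 − 12 = -1 days.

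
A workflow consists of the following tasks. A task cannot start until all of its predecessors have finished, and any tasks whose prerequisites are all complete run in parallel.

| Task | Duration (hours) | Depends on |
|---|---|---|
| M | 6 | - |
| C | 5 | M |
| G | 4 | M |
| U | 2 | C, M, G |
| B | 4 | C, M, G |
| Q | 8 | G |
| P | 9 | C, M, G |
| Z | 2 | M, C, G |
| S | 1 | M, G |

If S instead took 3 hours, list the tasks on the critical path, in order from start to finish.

Baseline: M→C→P = 6+5+9 = 20 → 20 hours.
S has 9 hours of float (longest path through it is 11).
That remains the longest chain; total 20 hours.

M, C, P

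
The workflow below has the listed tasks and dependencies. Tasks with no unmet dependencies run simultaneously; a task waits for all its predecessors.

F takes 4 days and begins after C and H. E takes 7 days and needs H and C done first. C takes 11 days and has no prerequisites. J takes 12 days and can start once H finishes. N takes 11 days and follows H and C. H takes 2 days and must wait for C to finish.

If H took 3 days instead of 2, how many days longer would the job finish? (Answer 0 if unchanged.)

1

Baseline: C→H→J = 11+2+12 = 25 → 25 days.
H is on the critical path; changing it to 3 makes that path 26 days.
The critical path is still C→H→J; finish is now 26 days.
Change in finish: 26 − 25 = +1 days.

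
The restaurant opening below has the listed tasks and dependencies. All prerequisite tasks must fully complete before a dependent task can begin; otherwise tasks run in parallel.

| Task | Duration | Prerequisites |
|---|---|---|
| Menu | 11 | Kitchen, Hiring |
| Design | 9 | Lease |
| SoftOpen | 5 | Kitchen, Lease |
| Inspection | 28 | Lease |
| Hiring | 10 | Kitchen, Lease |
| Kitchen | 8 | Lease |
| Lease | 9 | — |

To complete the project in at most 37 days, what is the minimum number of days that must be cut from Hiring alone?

Current finish: 38 days; target: 37.
Hiring is on every critical path, so each day cut from Hiring cuts the finish by one (this holds down to a finish of 37).
Need 38 − 37 = 1 day off Hiring → Hiring becomes 9 days, finish becomes 37.

1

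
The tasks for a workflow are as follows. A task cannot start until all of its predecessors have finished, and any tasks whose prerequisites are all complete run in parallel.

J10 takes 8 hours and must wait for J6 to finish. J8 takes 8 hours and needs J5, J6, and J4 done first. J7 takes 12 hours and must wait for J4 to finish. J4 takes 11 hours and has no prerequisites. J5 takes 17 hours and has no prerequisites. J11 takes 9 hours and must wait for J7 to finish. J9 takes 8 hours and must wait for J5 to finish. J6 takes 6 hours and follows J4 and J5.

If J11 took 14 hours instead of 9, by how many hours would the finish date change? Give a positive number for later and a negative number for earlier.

5

Baseline: J4→J7→J11 = 11+12+9 = 32 → 32 hours.
J11 is on the critical path; changing it to 14 makes that path 37 hours.
No other chain overtakes it, so the finish is 37 hours.
Change in finish: 37 − 32 = +5 hours.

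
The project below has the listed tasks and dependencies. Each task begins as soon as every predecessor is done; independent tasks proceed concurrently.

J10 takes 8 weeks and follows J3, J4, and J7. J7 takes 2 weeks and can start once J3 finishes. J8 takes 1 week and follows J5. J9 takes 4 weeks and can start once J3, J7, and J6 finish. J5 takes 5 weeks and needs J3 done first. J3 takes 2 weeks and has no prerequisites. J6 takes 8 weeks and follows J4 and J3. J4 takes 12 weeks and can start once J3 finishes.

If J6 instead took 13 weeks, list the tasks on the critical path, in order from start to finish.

J3, J4, J6, J9

Baseline: J3→J4→J6→J9 = 2+12+8+4 = 26 → 26 weeks.
J6 is on the critical path; changing it to 13 makes that path 31 weeks.
No other chain overtakes it, so the finish is 31 weeks.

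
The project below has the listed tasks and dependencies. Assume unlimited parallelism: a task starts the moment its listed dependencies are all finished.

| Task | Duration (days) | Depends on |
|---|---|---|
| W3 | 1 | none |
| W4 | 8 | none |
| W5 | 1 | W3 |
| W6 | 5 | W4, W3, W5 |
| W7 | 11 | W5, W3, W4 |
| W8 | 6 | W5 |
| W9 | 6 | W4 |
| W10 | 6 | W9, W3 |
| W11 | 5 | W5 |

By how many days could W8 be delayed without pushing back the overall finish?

The longest chain is W4→W9→W10 = 8+6+6 = 20; overall finish 20 days.
The longest chain containing W8 totals 8 days.
Float = 20 − 8 = 12.

12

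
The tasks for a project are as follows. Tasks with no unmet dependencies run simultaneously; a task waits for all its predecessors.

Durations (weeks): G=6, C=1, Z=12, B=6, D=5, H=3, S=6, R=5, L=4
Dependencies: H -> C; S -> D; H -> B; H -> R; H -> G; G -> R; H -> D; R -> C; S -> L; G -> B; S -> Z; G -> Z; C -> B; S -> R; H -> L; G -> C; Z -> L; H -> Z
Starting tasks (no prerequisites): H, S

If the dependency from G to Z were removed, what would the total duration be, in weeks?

22

With the dependency in place, H→G→Z→L = 3+6+12+4 = 25 sets the finish at 25 weeks.
Without G→Z, Z's earliest start moves from 9 to 6.
After: S→Z→L = 6+12+4 = 22 → 22 weeks.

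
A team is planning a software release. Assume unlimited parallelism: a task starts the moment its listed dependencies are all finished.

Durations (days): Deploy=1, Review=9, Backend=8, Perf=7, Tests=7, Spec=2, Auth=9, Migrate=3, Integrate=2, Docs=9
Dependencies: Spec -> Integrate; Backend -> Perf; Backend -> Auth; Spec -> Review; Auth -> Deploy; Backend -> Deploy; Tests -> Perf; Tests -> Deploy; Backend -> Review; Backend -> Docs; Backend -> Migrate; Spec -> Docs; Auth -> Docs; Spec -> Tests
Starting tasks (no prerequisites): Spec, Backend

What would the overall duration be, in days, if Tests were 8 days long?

Actual critical path: Backend→Auth→Docs = 8+9+9 = 26 ⇒ 26 days.
Tests has 10 days of float (longest path through it is 16).
That remains the longest chain; total 26 days.

26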